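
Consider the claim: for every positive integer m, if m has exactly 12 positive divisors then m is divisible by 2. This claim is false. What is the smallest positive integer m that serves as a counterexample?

A counterexample is any positive integer m such that m has exactly 12 positive divisors but m is not divisible by 2; we check each in order.
For m = 60, 72, 84, 90, …, 294, 306, 308 the conclusion holds.
m = 315: τ(315) = 12; 315 mod 2 = 1.

m = 315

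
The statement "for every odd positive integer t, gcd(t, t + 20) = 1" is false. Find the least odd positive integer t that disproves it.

A counterexample is any odd positive integer t such that gcd(t, t + 20) > 1; we check each in order.
t = 1: gcd(1, 21) = 1.
t = 3: gcd(3, 23) = 1.
t = 5: gcd(5, 25) = 5.

t = 5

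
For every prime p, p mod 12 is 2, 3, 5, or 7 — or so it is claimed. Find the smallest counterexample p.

p = 11

Check each prime p in order until the claim fails.
For p = 2, 3, 5, 7 the conclusion holds.
p = 11: 11 mod 12 = 11 — not in {2, 3, 5, 7}.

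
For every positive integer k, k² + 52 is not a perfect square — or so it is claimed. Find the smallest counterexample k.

k = 12

The first 11 eligible values, up to k = 11, all satisfy the conclusion.
k = 12: 12² + 52 = 196 = 14², a perfect square.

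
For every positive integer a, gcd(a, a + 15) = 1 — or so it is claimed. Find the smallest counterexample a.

a = 3

Check each positive integer a in order until gcd(a, a + 15) > 1.
a = 1: gcd(1, 16) = 1.
a = 2: gcd(2, 17) = 1.
a = 3: gcd(3, 18) = 3.
Hence a = 3 is a counterexample.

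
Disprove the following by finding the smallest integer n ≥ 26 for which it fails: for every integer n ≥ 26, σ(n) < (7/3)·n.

n = 30

We need the least integer n ≥ 26 for which the claim fails.
n = 26: σ(26) = 42; 42 < 182/3.
n = 27: σ(27) = 40; 40 < 63.
n = 28: σ(28) = 56; 56 < 196/3.
n = 29: σ(29) = 30; 30 < 203/3.
n = 30: σ(30) = 72; 72 ≥ 70.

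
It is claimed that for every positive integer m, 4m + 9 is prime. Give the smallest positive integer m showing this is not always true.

m = 3

Check each positive integer m in order until 4m + 9 is not prime.
m = 1: 4m + 9 = 13, prime.
m = 2: 4m + 9 = 17, prime.
m = 3: 4m + 9 = 21 = 3 × 7, composite.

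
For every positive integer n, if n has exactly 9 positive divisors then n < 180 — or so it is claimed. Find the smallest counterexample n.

A counterexample is any positive integer n such that n has exactly 9 positive divisors but the claim fails; we check each in order.
For n = 36, 100 the conclusion holds.
n = 196: τ(196) = 9; 196 ≥ 180.

n = 196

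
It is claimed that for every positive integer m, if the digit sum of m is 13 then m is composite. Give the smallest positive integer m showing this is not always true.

m = 67

m = 49: digit sum 13; 49 is composite.
m = 58: digit sum 13; 58 is composite.
m = 67: digit sum 13; 67 is prime, not composite.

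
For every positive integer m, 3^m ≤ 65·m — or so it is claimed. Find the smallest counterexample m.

The first 5 eligible values, up to m = 5, all satisfy the conclusion.
m = 6: 3^m = 729 and 65·m = 390, so 729 > 390.
Thus m = 6 disproves the claim, and no smaller m works.

m = 6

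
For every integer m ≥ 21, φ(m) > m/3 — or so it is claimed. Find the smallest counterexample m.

Check each integer m ≥ 21 in order until the claim fails.
For m = 21, 22, 23 the conclusion holds.
m = 24: φ(24) = 8 and 24/3 = 8, so φ(24) ≤ 24/3.
Thus m = 24 disproves the claim, and no smaller m works.

m = 24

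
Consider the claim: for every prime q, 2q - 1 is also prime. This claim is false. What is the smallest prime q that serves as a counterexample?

q = 5

A counterexample is any prime q such that 2q - 1 is not prime; we check each in order.
For q = 2, 3 the conclusion holds.
q = 5: 2q - 1 = 9 = 3 × 3, not prime.
Thus q = 5 disproves the claim, and no smaller q works.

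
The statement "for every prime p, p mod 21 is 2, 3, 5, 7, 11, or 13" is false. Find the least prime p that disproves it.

p = 17

Check each prime p in order until the claim fails.
The first 6 eligible values, up to p = 13, all satisfy the conclusion.
p = 17: 17 mod 21 = 17 — not in {2, 3, 5, 7, 11, 13}.
Thus p = 17 disproves the claim, and no smaller p works.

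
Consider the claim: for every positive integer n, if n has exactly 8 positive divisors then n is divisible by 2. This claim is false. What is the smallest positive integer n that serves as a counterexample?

For n = 24, 30, 40, 42, …, 88, 102, 104 the conclusion holds.
n = 105: τ(105) = 8; 105 mod 2 = 1.

n = 105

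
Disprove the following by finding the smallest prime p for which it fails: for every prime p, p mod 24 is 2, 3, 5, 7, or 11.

p = 13

We need the least prime p for which the claim fails.
p = 2: 2 mod 24 = 2.
p = 3: 3 mod 24 = 3.
p = 5: 5 mod 24 = 5.
p = 7: 7 mod 24 = 7.
p = 11: 11 mod 24 = 11.
p = 13: 13 mod 24 = 13 — not in {2, 3, 5, 7, 11}.
So p = 13 is the smallest counterexample.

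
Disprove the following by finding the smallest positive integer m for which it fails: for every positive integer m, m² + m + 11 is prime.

A counterexample is any positive integer m such that m² + m + 11 is not prime; we check each in order.
For m = 1, 2, 3, 4, 5, 6, 7, 8, 9 the conclusion holds.
m = 10: m² + m + 11 = 121 = 11 × 11, composite.

m = 10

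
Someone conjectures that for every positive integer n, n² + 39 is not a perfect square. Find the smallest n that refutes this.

n = 5

For n = 1, 2, 3, 4 the conclusion holds.
n = 5: 5² + 39 = 64 = 8², a perfect square.
Thus n = 5 disproves the claim, and no smaller n works.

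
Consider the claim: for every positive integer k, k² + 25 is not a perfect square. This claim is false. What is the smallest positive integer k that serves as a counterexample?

Check each positive integer k in order until k² + 25 is a perfect square.
For k = 1, 2, 3, 4, …, 9, 10, 11 the conclusion holds.
k = 12: 12² + 25 = 169 = 13², a perfect square.

k = 12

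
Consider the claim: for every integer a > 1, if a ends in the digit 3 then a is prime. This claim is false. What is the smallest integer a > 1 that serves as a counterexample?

a = 33

We need the least integer a > 1 for which a ends in the digit 3 but a is not prime.
a = 3: 3 ends in 3 and is prime.
a = 13: 13 ends in 3 and is prime.
a = 23: 23 ends in 3 and is prime.
a = 33: 33 ends in 3; 33 = 3 × 11, composite.
Thus a = 33 disproves the claim, and no smaller a works.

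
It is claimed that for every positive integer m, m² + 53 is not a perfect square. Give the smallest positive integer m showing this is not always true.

We need the least positive integer m for which m² + 53 is a perfect square.
For m = 1, 2, 3, 4, …, 23, 24, 25 the conclusion holds.
m = 26: 26² + 53 = 729 = 27², a perfect square.

m = 26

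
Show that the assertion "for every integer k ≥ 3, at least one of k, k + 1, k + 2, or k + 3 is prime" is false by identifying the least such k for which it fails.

k = 24

Check each integer k ≥ 3 in order until k, k + 1, k + 2, k + 3 are all composite.
For k = 3, 4, 5, 6, …, 21, 22, 23 the conclusion holds.
k = 24: 24 = 2 × 12; 25 = 5 × 5; 26 = 2 × 13; 27 = 3 × 9 — all composite.
Thus k = 24 disproves the claim, and no smaller k works.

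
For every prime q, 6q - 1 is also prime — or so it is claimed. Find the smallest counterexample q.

The first 4 eligible values, up to q = 7, all satisfy the conclusion.
q = 11: 6q - 1 = 65 = 5 × 13, not prime.
So q = 11 is the smallest counterexample.

q = 11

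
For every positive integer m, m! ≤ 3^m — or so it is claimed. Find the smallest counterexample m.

m = 7

The first 6 eligible values, up to m = 6, all satisfy the conclusion.
m = 7: m! = 5040 and 3^m = 2187, so 5040 > 2187.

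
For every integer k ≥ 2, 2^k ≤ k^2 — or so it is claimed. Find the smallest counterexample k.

We need the least integer k ≥ 2 for which 2^k > k^2.
For k = 2, 3, 4 the conclusion holds.
k = 5: 2^k = 32 and k^2 = 25, so 32 > 25.

k = 5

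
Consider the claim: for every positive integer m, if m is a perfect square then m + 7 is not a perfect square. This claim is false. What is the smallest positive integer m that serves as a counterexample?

Check each positive integer m in order until m is a perfect square but m + 7 is a perfect square.
m = 1: 1 + 7 = 8, not a perfect square.
m = 4: 4 + 7 = 11, not a perfect square.
m = 9: 9 = 3² and 9 + 7 = 16 = 4².

m = 9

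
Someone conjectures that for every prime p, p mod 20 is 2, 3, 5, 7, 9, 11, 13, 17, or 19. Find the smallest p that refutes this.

A counterexample is any prime p such that the claim fails; we check each in order.
For p = 2, 3, 5, 7, …, 29, 31, 37 the conclusion holds.
p = 41: 41 mod 20 = 1 — not in {2, 3, 5, 7, 9, 11, 13, 17, 19}.
So p = 41 is the smallest counterexample.

p = 41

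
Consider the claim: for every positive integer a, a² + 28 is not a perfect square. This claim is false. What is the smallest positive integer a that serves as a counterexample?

Check each positive integer a in order until a² + 28 is a perfect square.
The first 5 eligible values, up to a = 5, all satisfy the conclusion.
a = 6: 6² + 28 = 64 = 8², a perfect square.

a = 6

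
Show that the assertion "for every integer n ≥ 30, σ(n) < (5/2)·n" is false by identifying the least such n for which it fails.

We need the least integer n ≥ 30 for which the claim fails.
The first 6 eligible values, up to n = 35, all satisfy the conclusion.
n = 36: σ(36) = 91; 91 ≥ 90.

n = 36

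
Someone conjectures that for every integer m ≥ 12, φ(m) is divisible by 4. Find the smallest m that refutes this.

m = 14

We need the least integer m ≥ 12 for which φ(m) is not divisible by 4.
m = 12: φ(12) = 4; 4 mod 4 = 0.
m = 13: φ(13) = 12; 12 mod 4 = 0.
m = 14: φ(14) = 6; 6 mod 4 = 2.
Hence m = 14 is a counterexample.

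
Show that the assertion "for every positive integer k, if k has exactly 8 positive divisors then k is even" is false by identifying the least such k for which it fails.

k = 105

For k = 24, 30, 40, 42, …, 88, 102, 104 the conclusion holds.
k = 105: divisors of 105: 1, 3, 5, 7, 15, 21, 35, 105; 105 is odd.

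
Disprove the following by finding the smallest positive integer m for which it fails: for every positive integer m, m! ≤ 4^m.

m = 9

A counterexample is any positive integer m such that m! > 4^m; we check each in order.
m = 1: m! = 1 and 4^m = 4, so 1 ≤ 4.
m = 2: m! = 2 and 4^m = 16, so 2 ≤ 16.
m = 3: m! = 6 and 4^m = 64, so 6 ≤ 64.
m = 4: m! = 24 and 4^m = 256, so 24 ≤ 256.
m = 5: m! = 120 and 4^m = 1024, so 120 ≤ 1024.
m = 6: m! = 720 and 4^m = 4096, so 720 ≤ 4096.
m = 7: m! = 5040 and 4^m = 16384, so 5040 ≤ 16384.
m = 8: m! = 40320 and 4^m = 65536, so 40320 ≤ 65536.
m = 9: m! = 362880 and 4^m = 262144, so 362880 > 262144.
Thus m = 9 disproves the claim, and no smaller m works.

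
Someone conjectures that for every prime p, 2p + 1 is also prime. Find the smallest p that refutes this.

We need the least prime p for which 2p + 1 is not prime.
p = 2: 2p + 1 = 5, prime.
p = 3: 2p + 1 = 7, prime.
p = 5: 2p + 1 = 11, prime.
p = 7: 2p + 1 = 15 = 3 × 5, not prime.

p = 7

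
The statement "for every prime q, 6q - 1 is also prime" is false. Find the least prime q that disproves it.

q = 2: 6q - 1 = 11, prime.
q = 3: 6q - 1 = 17, prime.
q = 5: 6q - 1 = 29, prime.
q = 7: 6q - 1 = 41, prime.
q = 11: 6q - 1 = 65 = 5 × 13, not prime.
Thus q = 11 disproves the claim, and no smaller q works.

q = 11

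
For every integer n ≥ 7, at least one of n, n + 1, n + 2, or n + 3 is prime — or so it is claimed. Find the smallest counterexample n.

For n = 7, 8, 9, 10, …, 21, 22, 23 the conclusion holds.
n = 24: 24 = 2 × 12; 25 = 5 × 5; 26 = 2 × 13; 27 = 3 × 9 — all composite.

n = 24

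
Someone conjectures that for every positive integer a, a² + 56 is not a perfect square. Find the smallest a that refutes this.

We need the least positive integer a for which a² + 56 is a perfect square.
The first 4 eligible values, up to a = 4, all satisfy the conclusion.
a = 5: 5² + 56 = 81 = 9², a perfect square.
Thus a = 5 disproves the claim, and no smaller a works.

a = 5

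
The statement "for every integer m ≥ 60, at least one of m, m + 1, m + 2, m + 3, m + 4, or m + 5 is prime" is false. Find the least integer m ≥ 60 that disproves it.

m = 90

The first 30 eligible values, up to m = 89, all satisfy the conclusion.
m = 90: 90 = 2 × 45; 91 = 7 × 13; 92 = 2 × 46; 93 = 3 × 31; 94 = 2 × 47; 95 = 5 × 19 — all composite.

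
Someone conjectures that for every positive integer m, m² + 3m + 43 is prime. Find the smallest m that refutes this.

A counterexample is any positive integer m such that m² + 3m + 43 is not prime; we check each in order.
For m = 1, 2, 3, 4, …, 36, 37, 38 the conclusion holds.
m = 39: m² + 3m + 43 = 1681 = 41 × 41, composite.
So m = 39 is the smallest counterexample.

m = 39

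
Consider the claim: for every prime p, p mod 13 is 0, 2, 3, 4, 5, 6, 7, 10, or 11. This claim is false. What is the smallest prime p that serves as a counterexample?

p = 47

We need the least prime p for which the claim fails.
For p = 2, 3, 5, 7, …, 37, 41, 43 the conclusion holds.
p = 47: 47 mod 13 = 8 — not in {0, 2, 3, 4, 5, 6, 7, 10, 11}.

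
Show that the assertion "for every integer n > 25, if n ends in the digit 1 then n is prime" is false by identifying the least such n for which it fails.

We need the least integer n > 25 for which n ends in the digit 1 but n is not prime.
For n = 31, 41 the conclusion holds.
n = 51: 51 ends in 1; 51 = 3 × 17, composite.

n = 51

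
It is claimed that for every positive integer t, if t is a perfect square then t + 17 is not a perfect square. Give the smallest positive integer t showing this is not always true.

A counterexample is any positive integer t such that t is a perfect square but t + 17 is a perfect square; we check each in order.
For t = 1, 4, 9, 16, 25, 36, 49 the conclusion holds.
t = 64: 64 = 8² and 64 + 17 = 81 = 9².

t = 64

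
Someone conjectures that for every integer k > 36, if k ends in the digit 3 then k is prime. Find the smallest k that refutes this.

k = 43: 43 ends in 3 and is prime.
k = 53: 53 ends in 3 and is prime.
k = 63: 63 ends in 3; 63 = 3 × 21, composite.
Hence k = 63 is a counterexample.

k = 63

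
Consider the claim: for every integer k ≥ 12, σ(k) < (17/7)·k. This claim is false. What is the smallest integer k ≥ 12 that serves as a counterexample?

k = 24

The first 12 eligible values, up to k = 23, all satisfy the conclusion.
k = 24: σ(24) = 60; 60 ≥ 408/7.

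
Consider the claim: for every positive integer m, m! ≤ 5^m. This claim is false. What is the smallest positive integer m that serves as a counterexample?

Check each positive integer m in order until m! > 5^m.
For m = 1, 2, 3, 4, …, 9, 10, 11 the conclusion holds.
m = 12: m! = 479001600 and 5^m = 244140625, so 479001600 > 244140625.
So m = 12 is the smallest counterexample.

m = 12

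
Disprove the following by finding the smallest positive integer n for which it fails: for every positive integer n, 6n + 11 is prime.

n = 4

n = 1: 6n + 11 = 17, prime.
n = 2: 6n + 11 = 23, prime.
n = 3: 6n + 11 = 29, prime.
n = 4: 6n + 11 = 35 = 5 × 7, composite.
So n = 4 is the smallest counterexample.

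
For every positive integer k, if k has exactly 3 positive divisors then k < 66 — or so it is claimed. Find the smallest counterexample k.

Check each positive integer k in order until k has exactly 3 positive divisors but the claim fails.
For k = 4, 9, 25, 49 the conclusion holds.
k = 121: τ(121) = 3; 121 ≥ 66.
Hence k = 121 is a counterexample.

k = 121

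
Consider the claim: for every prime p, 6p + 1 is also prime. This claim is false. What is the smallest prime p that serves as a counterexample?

p = 19

A counterexample is any prime p such that 6p + 1 is not prime; we check each in order.
p = 2: 6p + 1 = 13, prime.
p = 3: 6p + 1 = 19, prime.
p = 5: 6p + 1 = 31, prime.
p = 7: 6p + 1 = 43, prime.
p = 11: 6p + 1 = 67, prime.
p = 13: 6p + 1 = 79, prime.
p = 17: 6p + 1 = 103, prime.
p = 19: 6p + 1 = 115 = 5 × 23, not prime.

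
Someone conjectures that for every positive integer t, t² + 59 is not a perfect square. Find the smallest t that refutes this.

For t = 1, 2, 3, 4, …, 26, 27, 28 the conclusion holds.
t = 29: 29² + 59 = 900 = 30², a perfect square.
Hence t = 29 is a counterexample.

t = 29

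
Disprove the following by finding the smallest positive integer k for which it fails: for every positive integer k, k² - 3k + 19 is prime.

k = 18

Check each positive integer k in order until k² - 3k + 19 is not prime.
The first 17 eligible values, up to k = 17, all satisfy the conclusion.
k = 18: k² - 3k + 19 = 289 = 17 × 17, composite.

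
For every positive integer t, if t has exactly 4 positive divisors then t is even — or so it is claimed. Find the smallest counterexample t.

t = 15

For t = 6, 8, 10, 14 the conclusion holds.
t = 15: divisors of 15: 1, 3, 5, 15; 15 is odd.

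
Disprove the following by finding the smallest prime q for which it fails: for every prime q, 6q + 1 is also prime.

For q = 2, 3, 5, 7, 11, 13, 17 the conclusion holds.
q = 19: 6q + 1 = 115 = 5 × 23, not prime.
Hence q = 19 is a counterexample.

q = 19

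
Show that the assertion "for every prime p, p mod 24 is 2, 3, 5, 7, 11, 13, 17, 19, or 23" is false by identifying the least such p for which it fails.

Check each prime p in order until the claim fails.
For p = 2, 3, 5, 7, …, 61, 67, 71 the conclusion holds.
p = 73: 73 mod 24 = 1 — not in {2, 3, 5, 7, 11, 13, 17, 19, 23}.
Hence p = 73 is a counterexample.

p = 73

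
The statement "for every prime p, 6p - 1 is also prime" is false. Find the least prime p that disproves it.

We need the least prime p for which 6p - 1 is not prime.
For p = 2, 3, 5, 7 the conclusion holds.
p = 11: 6p - 1 = 65 = 5 × 13, not prime.
Hence p = 11 is a counterexample.

p = 11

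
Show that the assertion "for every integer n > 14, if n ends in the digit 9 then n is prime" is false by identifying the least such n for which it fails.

We need the least integer n > 14 for which n ends in the digit 9 but n is not prime.
n = 19: 19 ends in 9 and is prime.
n = 29: 29 ends in 9 and is prime.
n = 39: 39 ends in 9; 39 = 3 × 13, composite.

n = 39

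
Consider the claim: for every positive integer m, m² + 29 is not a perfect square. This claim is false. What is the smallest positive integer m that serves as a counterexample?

m = 14

A counterexample is any positive integer m such that m² + 29 is a perfect square; we check each in order.
For m = 1, 2, 3, 4, …, 11, 12, 13 the conclusion holds.
m = 14: 14² + 29 = 225 = 15², a perfect square.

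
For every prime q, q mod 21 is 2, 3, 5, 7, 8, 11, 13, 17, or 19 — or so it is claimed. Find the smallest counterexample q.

q = 31

A counterexample is any prime q such that the claim fails; we check each in order.
For q = 2, 3, 5, 7, 11, 13, 17, 19, 23, 29 the conclusion holds.
q = 31: 31 mod 21 = 10 — not in {2, 3, 5, 7, 8, 11, 13, 17, 19}.
So q = 31 is the smallest counterexample.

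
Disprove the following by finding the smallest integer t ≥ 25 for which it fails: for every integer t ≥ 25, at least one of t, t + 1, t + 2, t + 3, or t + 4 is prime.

For t = 25, 26, 27, 28, 29, 30, 31 the conclusion holds.
t = 32: 32 = 2 × 16; 33 = 3 × 11; 34 = 2 × 17; 35 = 5 × 7; 36 = 2 × 18 — all composite.
Thus t = 32 disproves the claim, and no smaller t works.

t = 32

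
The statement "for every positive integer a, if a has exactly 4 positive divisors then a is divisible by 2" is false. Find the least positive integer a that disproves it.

A counterexample is any positive integer a such that a has exactly 4 positive divisors but a is not divisible by 2; we check each in order.
The first 4 eligible values, up to a = 14, all satisfy the conclusion.
a = 15: τ(15) = 4; 15 mod 2 = 1.
So a = 15 is the smallest counterexample.

a = 15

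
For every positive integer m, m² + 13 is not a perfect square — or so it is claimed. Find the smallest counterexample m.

The first 5 eligible values, up to m = 5, all satisfy the conclusion.
m = 6: 6² + 13 = 49 = 7², a perfect square.
Hence m = 6 is a counterexample.

m = 6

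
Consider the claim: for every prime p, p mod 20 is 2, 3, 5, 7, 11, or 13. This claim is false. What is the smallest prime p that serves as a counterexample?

p = 17

Check each prime p in order until the claim fails.
The first 6 eligible values, up to p = 13, all satisfy the conclusion.
p = 17: 17 mod 20 = 17 — not in {2, 3, 5, 7, 11, 13}.
So p = 17 is the smallest counterexample.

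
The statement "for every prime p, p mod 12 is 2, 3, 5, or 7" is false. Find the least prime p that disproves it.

p = 11

p = 2: 2 mod 12 = 2.
p = 3: 3 mod 12 = 3.
p = 5: 5 mod 12 = 5.
p = 7: 7 mod 12 = 7.
p = 11: 11 mod 12 = 11 — not in {2, 3, 5, 7}.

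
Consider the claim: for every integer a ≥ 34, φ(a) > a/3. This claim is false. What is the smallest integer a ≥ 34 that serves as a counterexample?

For a = 34, 35 the conclusion holds.
a = 36: φ(36) = 12 and 36/3 = 12, so φ(36) ≤ 36/3.

a = 36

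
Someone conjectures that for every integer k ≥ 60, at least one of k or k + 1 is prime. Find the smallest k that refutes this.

For k = 60, 61 the conclusion holds.
k = 62: 62 = 2 × 31; 63 = 3 × 21 — both composite.

k = 62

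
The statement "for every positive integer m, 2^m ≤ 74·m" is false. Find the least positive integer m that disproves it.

m = 10

For m = 1, 2, 3, 4, 5, 6, 7, 8, 9 the conclusion holds.
m = 10: 2^m = 1024 and 74·m = 740, so 1024 > 740.
Hence m = 10 is a counterexample.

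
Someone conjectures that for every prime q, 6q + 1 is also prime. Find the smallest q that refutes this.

q = 19

We need the least prime q for which 6q + 1 is not prime.
For q = 2, 3, 5, 7, 11, 13, 17 the conclusion holds.
q = 19: 6q + 1 = 115 = 5 × 23, not prime.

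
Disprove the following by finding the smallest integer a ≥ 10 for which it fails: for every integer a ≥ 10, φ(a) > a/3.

Check each integer a ≥ 10 in order until the claim fails.
a = 10: φ(10) = 4 and 10/3 = 10/3, so φ(10) > 10/3.
a = 11: φ(11) = 10 and 11/3 = 11/3, so φ(11) > 11/3.
a = 12: φ(12) = 4 and 12/3 = 4, so φ(12) ≤ 12/3.

a = 12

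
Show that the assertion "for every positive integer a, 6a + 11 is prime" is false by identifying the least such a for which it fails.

a = 4

A counterexample is any positive integer a such that 6a + 11 is not prime; we check each in order.
For a = 1, 2, 3 the conclusion holds.
a = 4: 6a + 11 = 35 = 5 × 7, composite.
So a = 4 is the smallest counterexample.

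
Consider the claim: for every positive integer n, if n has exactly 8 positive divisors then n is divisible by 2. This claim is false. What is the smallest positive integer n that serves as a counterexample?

n = 105

For n = 24, 30, 40, 42, …, 88, 102, 104 the conclusion holds.
n = 105: τ(105) = 8; 105 mod 2 = 1.
Hence n = 105 is a counterexample.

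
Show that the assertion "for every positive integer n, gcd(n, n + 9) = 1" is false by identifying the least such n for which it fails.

Check each positive integer n in order until gcd(n, n + 9) > 1.
n = 1: gcd(1, 10) = 1.
n = 2: gcd(2, 11) = 1.
n = 3: gcd(3, 12) = 3.

n = 3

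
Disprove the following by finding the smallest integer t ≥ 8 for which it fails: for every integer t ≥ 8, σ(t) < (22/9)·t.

t = 24

We need the least integer t ≥ 8 for which the claim fails.
For t = 8, 9, 10, 11, …, 21, 22, 23 the conclusion holds.
t = 24: σ(24) = 60; 60 ≥ 176/3.
So t = 24 is the smallest counterexample.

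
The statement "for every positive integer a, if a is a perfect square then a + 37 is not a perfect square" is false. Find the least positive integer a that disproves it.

A counterexample is any positive integer a such that a is a perfect square but a + 37 is a perfect square; we check each in order.
The first 17 eligible values, up to a = 289, all satisfy the conclusion.
a = 324: 324 = 18² and 324 + 37 = 361 = 19².
Thus a = 324 disproves the claim, and no smaller a works.

a = 324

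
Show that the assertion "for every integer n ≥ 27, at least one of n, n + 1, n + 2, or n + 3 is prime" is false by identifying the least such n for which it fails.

A counterexample is any integer n ≥ 27 such that n, n + 1, n + 2, n + 3 are all composite; we check each in order.
n = 27: 29 is prime.
n = 28: 29 is prime.
n = 29: 29 is prime.
n = 30: 31 is prime.
n = 31: 31 is prime.
n = 32: 32 = 2 × 16; 33 = 3 × 11; 34 = 2 × 17; 35 = 5 × 7 — all composite.

n = 32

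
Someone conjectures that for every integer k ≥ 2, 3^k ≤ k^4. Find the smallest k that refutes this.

k = 8

We need the least integer k ≥ 2 for which 3^k > k^4.
For k = 2, 3, 4, 5, 6, 7 the conclusion holds.
k = 8: 3^k = 6561 and k^4 = 4096, so 6561 > 4096.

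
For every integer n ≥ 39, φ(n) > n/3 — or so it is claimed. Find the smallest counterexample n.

For n = 39, 40, 41 the conclusion holds.
n = 42: φ(42) = 12 and 42/3 = 14, so φ(42) ≤ 42/3.

n = 42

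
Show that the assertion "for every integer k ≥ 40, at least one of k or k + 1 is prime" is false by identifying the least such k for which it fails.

Check each integer k ≥ 40 in order until k, k + 1 are both composite.
The first 4 eligible values, up to k = 43, all satisfy the conclusion.
k = 44: 44 = 2 × 22; 45 = 3 × 15 — both composite.
Thus k = 44 disproves the claim, and no smaller k works.

k = 44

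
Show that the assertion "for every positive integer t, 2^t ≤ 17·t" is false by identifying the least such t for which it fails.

t = 7

A counterexample is any positive integer t such that 2^t > 17·t; we check each in order.
The first 6 eligible values, up to t = 6, all satisfy the conclusion.
t = 7: 2^t = 128 and 17·t = 119, so 128 > 119.
Thus t = 7 disproves the claim, and no smaller t works.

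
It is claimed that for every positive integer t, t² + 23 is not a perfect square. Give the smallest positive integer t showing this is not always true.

t = 11

Check each positive integer t in order until t² + 23 is a perfect square.
For t = 1, 2, 3, 4, 5, 6, 7, 8, 9, 10 the conclusion holds.
t = 11: 11² + 23 = 144 = 12², a perfect square.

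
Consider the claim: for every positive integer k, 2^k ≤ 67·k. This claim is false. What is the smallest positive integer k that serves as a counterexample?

For k = 1, 2, 3, 4, 5, 6, 7, 8, 9 the conclusion holds.
k = 10: 2^k = 1024 and 67·k = 670, so 1024 > 670.
Hence k = 10 is a counterexample.

k = 10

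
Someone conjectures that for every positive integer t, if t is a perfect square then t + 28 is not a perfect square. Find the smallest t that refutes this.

A counterexample is any positive integer t such that t is a perfect square but t + 28 is a perfect square; we check each in order.
For t = 1, 4, 9, 16, 25 the conclusion holds.
t = 36: 36 = 6² and 36 + 28 = 64 = 8².
Hence t = 36 is a counterexample.

t = 36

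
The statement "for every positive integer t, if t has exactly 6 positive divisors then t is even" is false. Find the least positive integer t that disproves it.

Check each positive integer t in order until t has exactly 6 positive divisors but t is odd.
The first 6 eligible values, up to t = 44, all satisfy the conclusion.
t = 45: divisors of 45: 1, 3, 5, 9, 15, 45; 45 is odd.
So t = 45 is the smallest counterexample.

t = 45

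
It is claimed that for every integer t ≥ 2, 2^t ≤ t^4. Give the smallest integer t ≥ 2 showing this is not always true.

t = 17

For t = 2, 3, 4, 5, …, 14, 15, 16 the conclusion holds.
t = 17: 2^t = 131072 and t^4 = 83521, so 131072 > 83521.
Thus t = 17 disproves the claim, and no smaller t works.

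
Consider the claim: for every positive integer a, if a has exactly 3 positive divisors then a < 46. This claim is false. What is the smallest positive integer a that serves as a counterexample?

a = 49

Check each positive integer a in order until a has exactly 3 positive divisors but the claim fails.
a = 4: τ(4) = 3; 4 < 46.
a = 9: τ(9) = 3; 9 < 46.
a = 25: τ(25) = 3; 25 < 46.
a = 49: τ(49) = 3; 49 ≥ 46.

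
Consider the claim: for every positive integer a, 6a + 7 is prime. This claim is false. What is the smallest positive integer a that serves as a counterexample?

a = 3

Check each positive integer a in order until 6a + 7 is not prime.
For a = 1, 2 the conclusion holds.
a = 3: 6a + 7 = 25 = 5 × 5, composite.
Hence a = 3 is a counterexample.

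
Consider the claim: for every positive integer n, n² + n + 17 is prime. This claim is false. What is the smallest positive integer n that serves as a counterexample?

The first 15 eligible values, up to n = 15, all satisfy the conclusion.
n = 16: n² + n + 17 = 289 = 17 × 17, composite.
Thus n = 16 disproves the claim, and no smaller n works.

n = 16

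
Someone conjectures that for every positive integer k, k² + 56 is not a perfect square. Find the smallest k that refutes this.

k = 1: 1² + 56 = 57, not a perfect square.
k = 2: 2² + 56 = 60, not a perfect square.
k = 3: 3² + 56 = 65, not a perfect square.
k = 4: 4² + 56 = 72, not a perfect square.
k = 5: 5² + 56 = 81 = 9², a perfect square.
Hence k = 5 is a counterexample.

k = 5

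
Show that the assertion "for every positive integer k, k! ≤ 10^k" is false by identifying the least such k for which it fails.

k = 25

For k = 1, 2, 3, 4, …, 22, 23, 24 the conclusion holds.
k = 25: k! = 15511210043330985984000000 and 10^k = 10000000000000000000000000, so 15511210043330985984000000 > 10000000000000000000000000.
Hence k = 25 is a counterexample.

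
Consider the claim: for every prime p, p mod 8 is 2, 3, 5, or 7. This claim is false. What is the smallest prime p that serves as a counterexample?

Check each prime p in order until the claim fails.
The first 6 eligible values, up to p = 13, all satisfy the conclusion.
p = 17: 17 mod 8 = 1 — not in {2, 3, 5, 7}.

p = 17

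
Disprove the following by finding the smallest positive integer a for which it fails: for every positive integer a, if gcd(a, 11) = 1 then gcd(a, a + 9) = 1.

a = 3

For a = 1, 2 the conclusion holds.
a = 3: gcd(3, 12) = 3.
Thus a = 3 disproves the claim, and no smaller a works.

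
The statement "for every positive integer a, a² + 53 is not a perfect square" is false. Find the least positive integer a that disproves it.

a = 26

For a = 1, 2, 3, 4, …, 23, 24, 25 the conclusion holds.
a = 26: 26² + 53 = 729 = 27², a perfect square.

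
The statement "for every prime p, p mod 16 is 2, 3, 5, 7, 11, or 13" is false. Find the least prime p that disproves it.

For p = 2, 3, 5, 7, 11, 13 the conclusion holds.
p = 17: 17 mod 16 = 1 — not in {2, 3, 5, 7, 11, 13}.
Hence p = 17 is a counterexample.

p = 17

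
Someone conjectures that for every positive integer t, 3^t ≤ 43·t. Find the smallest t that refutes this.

Check each positive integer t in order until 3^t > 43·t.
t = 1: 3^t = 3 and 43·t = 43, so 3 ≤ 43.
t = 2: 3^t = 9 and 43·t = 86, so 9 ≤ 86.
t = 3: 3^t = 27 and 43·t = 129, so 27 ≤ 129.
t = 4: 3^t = 81 and 43·t = 172, so 81 ≤ 172.
t = 5: 3^t = 243 and 43·t = 215, so 243 > 215.
Thus t = 5 disproves the claim, and no smaller t works.

t = 5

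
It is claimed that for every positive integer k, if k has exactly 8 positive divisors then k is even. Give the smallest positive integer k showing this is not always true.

k = 105

We need the least positive integer k for which k has exactly 8 positive divisors but k is odd.
For k = 24, 30, 40, 42, …, 88, 102, 104 the conclusion holds.
k = 105: divisors of 105: 1, 3, 5, 7, 15, 21, 35, 105; 105 is odd.
Hence k = 105 is a counterexample.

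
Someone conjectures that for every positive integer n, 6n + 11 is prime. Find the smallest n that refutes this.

For n = 1, 2, 3 the conclusion holds.
n = 4: 6n + 11 = 35 = 5 × 7, composite.

n = 4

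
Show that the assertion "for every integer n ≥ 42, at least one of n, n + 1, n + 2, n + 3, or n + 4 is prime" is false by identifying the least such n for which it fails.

n = 48

We need the least integer n ≥ 42 for which n, n + 1, n + 2, n + 3, n + 4 are all composite.
n = 42: 43 is prime.
n = 43: 43 is prime.
n = 44: 47 is prime.
n = 45: 47 is prime.
n = 46: 47 is prime.
n = 47: 47 is prime.
n = 48: 48 = 2 × 24; 49 = 7 × 7; 50 = 2 × 25; 51 = 3 × 17; 52 = 2 × 26 — all composite.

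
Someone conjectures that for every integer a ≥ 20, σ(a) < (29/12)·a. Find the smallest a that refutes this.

a = 24

Check each integer a ≥ 20 in order until the claim fails.
The first 4 eligible values, up to a = 23, all satisfy the conclusion.
a = 24: σ(24) = 60; 60 ≥ 58.
Hence a = 24 is a counterexample.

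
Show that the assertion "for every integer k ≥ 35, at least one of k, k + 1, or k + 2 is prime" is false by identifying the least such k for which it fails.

k = 38

For k = 35, 36, 37 the conclusion holds.
k = 38: 38 = 2 × 19; 39 = 3 × 13; 40 = 2 × 20 — all composite.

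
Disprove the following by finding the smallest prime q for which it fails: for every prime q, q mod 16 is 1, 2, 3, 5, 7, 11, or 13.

q = 31

The first 10 eligible values, up to q = 29, all satisfy the conclusion.
q = 31: 31 mod 16 = 15 — not in {1, 2, 3, 5, 7, 11, 13}.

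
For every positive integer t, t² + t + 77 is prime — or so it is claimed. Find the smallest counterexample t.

Check each positive integer t in order until t² + t + 77 is not prime.
The first 5 eligible values, up to t = 5, all satisfy the conclusion.
t = 6: t² + t + 77 = 119 = 7 × 17, composite.
Thus t = 6 disproves the claim, and no smaller t works.

t = 6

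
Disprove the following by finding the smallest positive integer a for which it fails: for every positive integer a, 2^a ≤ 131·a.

We need the least positive integer a for which 2^a > 131·a.
For a = 1, 2, 3, 4, 5, 6, 7, 8, 9, 10 the conclusion holds.
a = 11: 2^a = 2048 and 131·a = 1441, so 2048 > 1441.
Thus a = 11 disproves the claim, and no smaller a works.

a = 11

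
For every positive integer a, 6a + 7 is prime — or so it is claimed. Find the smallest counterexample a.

Check each positive integer a in order until 6a + 7 is not prime.
For a = 1, 2 the conclusion holds.
a = 3: 6a + 7 = 25 = 5 × 5, composite.
Hence a = 3 is a counterexample.

a = 3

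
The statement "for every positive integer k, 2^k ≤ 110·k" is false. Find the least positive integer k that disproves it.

k = 11

The first 10 eligible values, up to k = 10, all satisfy the conclusion.
k = 11: 2^k = 2048 and 110·k = 1210, so 2048 > 1210.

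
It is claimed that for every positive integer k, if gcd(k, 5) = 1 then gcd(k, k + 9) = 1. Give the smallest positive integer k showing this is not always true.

k = 3

A counterexample is any positive integer k such that gcd(k, 5) = 1 but gcd(k, k + 9) > 1; we check each in order.
For k = 1, 2 the conclusion holds.
k = 3: gcd(3, 12) = 3.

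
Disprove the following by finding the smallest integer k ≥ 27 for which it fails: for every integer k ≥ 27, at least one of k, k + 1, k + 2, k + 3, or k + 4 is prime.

k = 32

Check each integer k ≥ 27 in order until k, k + 1, k + 2, k + 3, k + 4 are all composite.
k = 27: 29 is prime.
k = 28: 29 is prime.
k = 29: 29 is prime.
k = 30: 31 is prime.
k = 31: 31 is prime.
k = 32: 32 = 2 × 16; 33 = 3 × 11; 34 = 2 × 17; 35 = 5 × 7; 36 = 2 × 18 — all composite.
Thus k = 32 disproves the claim, and no smaller k works.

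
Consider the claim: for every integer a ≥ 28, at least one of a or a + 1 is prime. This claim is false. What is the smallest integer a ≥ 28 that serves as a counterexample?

A counterexample is any integer a ≥ 28 such that a, a + 1 are both composite; we check each in order.
The first 4 eligible values, up to a = 31, all satisfy the conclusion.
a = 32: 32 = 2 × 16; 33 = 3 × 11 — both composite.

a = 32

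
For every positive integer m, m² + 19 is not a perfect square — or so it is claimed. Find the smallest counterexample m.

A counterexample is any positive integer m such that m² + 19 is a perfect square; we check each in order.
The first 8 eligible values, up to m = 8, all satisfy the conclusion.
m = 9: 9² + 19 = 100 = 10², a perfect square.
So m = 9 is the smallest counterexample.

m = 9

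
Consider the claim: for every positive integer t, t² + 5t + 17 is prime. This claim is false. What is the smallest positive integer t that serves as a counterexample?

t = 8

Check each positive integer t in order until t² + 5t + 17 is not prime.
The first 7 eligible values, up to t = 7, all satisfy the conclusion.
t = 8: t² + 5t + 17 = 121 = 11 × 11, composite.
Thus t = 8 disproves the claim, and no smaller t works.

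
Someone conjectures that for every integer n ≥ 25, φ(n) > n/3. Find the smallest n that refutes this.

n = 30

Check each integer n ≥ 25 in order until the claim fails.
n = 25: φ(25) = 20 and 25/3 = 25/3, so φ(25) > 25/3.
n = 26: φ(26) = 12 and 26/3 = 26/3, so φ(26) > 26/3.
n = 27: φ(27) = 18 and 27/3 = 9, so φ(27) > 27/3.
n = 28: φ(28) = 12 and 28/3 = 28/3, so φ(28) > 28/3.
n = 29: φ(29) = 28 and 29/3 = 29/3, so φ(29) > 29/3.
n = 30: φ(30) = 8 and 30/3 = 10, so φ(30) ≤ 30/3.
Thus n = 30 disproves the claim, and no smaller n works.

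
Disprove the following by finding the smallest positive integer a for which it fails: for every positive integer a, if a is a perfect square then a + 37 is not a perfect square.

We need the least positive integer a for which a is a perfect square but a + 37 is a perfect square.
The first 17 eligible values, up to a = 289, all satisfy the conclusion.
a = 324: 324 = 18² and 324 + 37 = 361 = 19².

a = 324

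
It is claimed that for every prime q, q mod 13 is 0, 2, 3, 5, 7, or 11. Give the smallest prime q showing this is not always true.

Check each prime q in order until the claim fails.
The first 6 eligible values, up to q = 13, all satisfy the conclusion.
q = 17: 17 mod 13 = 4 — not in {0, 2, 3, 5, 7, 11}.
Thus q = 17 disproves the claim, and no smaller q works.

q = 17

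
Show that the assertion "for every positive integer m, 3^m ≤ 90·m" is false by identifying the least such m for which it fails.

m = 6

The first 5 eligible values, up to m = 5, all satisfy the conclusion.
m = 6: 3^m = 729 and 90·m = 540, so 729 > 540.
So m = 6 is the smallest counterexample.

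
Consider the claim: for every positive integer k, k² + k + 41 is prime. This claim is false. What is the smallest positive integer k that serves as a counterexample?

k = 40

A counterexample is any positive integer k such that k² + k + 41 is not prime; we check each in order.
For k = 1, 2, 3, 4, …, 37, 38, 39 the conclusion holds.
k = 40: k² + k + 41 = 1681 = 41 × 41, composite.
Hence k = 40 is a counterexample.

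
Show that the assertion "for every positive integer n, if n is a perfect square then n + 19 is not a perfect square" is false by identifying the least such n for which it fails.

For n = 1, 4, 9, 16, 25, 36, 49, 64 the conclusion holds.
n = 81: 81 = 9² and 81 + 19 = 100 = 10².

n = 81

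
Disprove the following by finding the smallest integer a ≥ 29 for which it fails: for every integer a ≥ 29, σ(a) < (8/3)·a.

We need the least integer a ≥ 29 for which the claim fails.
For a = 29, 30, 31, 32, …, 57, 58, 59 the conclusion holds.
a = 60: σ(60) = 168; 168 ≥ 160.
So a = 60 is the smallest counterexample.

a = 60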